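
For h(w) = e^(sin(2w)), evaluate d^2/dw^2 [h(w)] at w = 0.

4

Let u equal the inner series; expand the outer function in u and truncate.
The coefficient of w^2 in the expansion is 2, so h′′(0) = 2! * (2) = 4.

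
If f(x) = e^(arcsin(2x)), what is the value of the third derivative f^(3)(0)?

16

Plug the Maclaurin series of the inner function into that of the outer and collect terms.
The coefficient of x^3 in the expansion is 8/3, so f′′′(0) = 3! * (8/3) = 16.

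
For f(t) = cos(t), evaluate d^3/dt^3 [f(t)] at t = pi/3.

sqrt(3)/2

Apply the Taylor formula c_k = f^(k)(a)/k!.
The coefficient of (t - pi/3)^3 in the expansion is sqrt(3)/12, so f′′′(pi/3) = 3! * (sqrt(3)/12) = sqrt(3)/2.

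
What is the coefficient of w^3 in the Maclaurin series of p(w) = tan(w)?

1/3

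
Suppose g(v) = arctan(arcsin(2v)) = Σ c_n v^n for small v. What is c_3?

Plug the Maclaurin series of the inner function into that of the outer and collect terms.
[v^0] = 0;  [v^1] = 2;  [v^2] = 0;  [v^3] = -4/3.

-4/3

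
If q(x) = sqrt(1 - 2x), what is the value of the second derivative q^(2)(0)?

-1

Apply the Taylor formula c_k = f^(k)(a)/k!.
The coefficient of x^2 in the expansion is -1/2, so q′′(0) = 2! * (-1/2) = -1.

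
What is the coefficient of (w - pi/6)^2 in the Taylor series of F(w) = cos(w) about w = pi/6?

-sqrt(3)/4

F(pi/6) = sqrt(3)/2
F′(pi/6) = -1/2
F′′(pi/6) = -sqrt(3)/2
Dividing each by k! gives the coefficients c_0, ..., c_2.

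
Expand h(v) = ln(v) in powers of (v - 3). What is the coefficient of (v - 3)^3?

1/81

h(3) = ln(3)
h′(3) = 1/3
h′′(3) = -1/9
h′′′(3) = 2/27
So c_3 = h′′′(3)/3! = 1/81.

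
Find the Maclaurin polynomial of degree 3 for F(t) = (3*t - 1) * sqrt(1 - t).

-5*t^3/16 - 11*t^2/8 + 7*t/2 - 1

Shift and add copies of the series according to the polynomial's terms.
[t^0] = -1;  [t^1] = 7/2;  [t^2] = -11/8;  [t^3] = -5/16.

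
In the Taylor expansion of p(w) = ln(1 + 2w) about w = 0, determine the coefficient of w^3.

8/3

Use the known series and substitute for the argument.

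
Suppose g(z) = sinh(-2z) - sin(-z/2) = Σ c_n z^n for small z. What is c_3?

Combine the two series term by term.

-65/48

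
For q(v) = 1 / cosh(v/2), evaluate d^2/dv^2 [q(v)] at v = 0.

Write the quotient as an unknown series and match coefficients against numerator = denominator · series.
The coefficient of v^2 in the expansion is -1/8, so q′′(0) = 2! * (-1/8) = -1/4.

-1/4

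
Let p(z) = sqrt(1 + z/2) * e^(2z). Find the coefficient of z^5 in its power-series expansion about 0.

Expand each factor separately, then convolve coefficients.
p(0) = 1
p′(0) = 9/4
p′′(0) = 79/16
p′′′(0) = 683/64
p^(4)(0) = 5841/256
p^(5)(0) = 49553/1024
Then c_k = p^(k)(0)/k! gives each Taylor coefficient.

49553/122880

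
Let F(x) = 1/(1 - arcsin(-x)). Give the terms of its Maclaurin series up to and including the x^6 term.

Compose series: expand the inner function first, then feed it into the outer expansion.
F(0) = 1
F′(0) = -1
F′′(0) = 2
F′′′(0) = -7
F^(4)(0) = 32
F^(5)(0) = -189
F^(6)(0) = 1328

83*x^6/45 - 63*x^5/40 + 4*x^4/3 - 7*x^3/6 + x^2 - x + 1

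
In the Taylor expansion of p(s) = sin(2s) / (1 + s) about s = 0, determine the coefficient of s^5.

Take the Cauchy product of the two expansions.
[s^0] = 0;  [s^1] = 2;  [s^2] = -2;  [s^3] = 2/3;  [s^4] = -2/3;  [s^5] = 14/15.

14/15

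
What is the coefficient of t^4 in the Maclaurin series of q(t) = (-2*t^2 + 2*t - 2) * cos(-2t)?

Shift and add copies of the series according to the polynomial's terms.
[t^0] = -2;  [t^1] = 2;  [t^2] = 2;  [t^3] = -4;  [t^4] = 8/3.
So c_4 = q^(4)(0)/4! = 8/3.

8/3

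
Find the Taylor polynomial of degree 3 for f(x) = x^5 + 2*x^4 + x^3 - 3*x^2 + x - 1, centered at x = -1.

3*(x + 1)^3 - 4*(x + 1)^2 + 7*(x + 1) - 5

f(-1) = -5
f′(-1) = 7
f′′(-1) = -8
f′′′(-1) = 18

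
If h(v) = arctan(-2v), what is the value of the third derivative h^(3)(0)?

Apply the Taylor formula c_k = f^(k)(a)/k!.
From the series, [v^3] h = 8/3; multiply by 3! = 6 to get 16.

16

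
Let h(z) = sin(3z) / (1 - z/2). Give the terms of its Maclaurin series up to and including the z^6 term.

Take the Cauchy product of the two expansions.
h(0) = 0
h′(0) = 3
h′′(0) = 3
h′′′(0) = -45/2
h^(4)(0) = -45
h^(5)(0) = 261/2
h^(6)(0) = 783/2

87*z^6/160 + 87*z^5/80 - 15*z^4/8 - 15*z^3/4 + 3*z^2/2 + 3*z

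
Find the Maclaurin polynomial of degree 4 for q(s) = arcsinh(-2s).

q(0) = 0
q′(0) = -2
q′′(0) = 0
q′′′(0) = 8
q^(4)(0) = 0
The Taylor polynomial is Σ q^(k)(0)/k! · s^k.

4*s^3/3 - 2*s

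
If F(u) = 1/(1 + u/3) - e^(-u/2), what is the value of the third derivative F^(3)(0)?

Expand each term separately and add.
The coefficient of u^3 in the expansion is -7/432, so F′′′(0) = 3! * (-7/432) = -7/72.

-7/72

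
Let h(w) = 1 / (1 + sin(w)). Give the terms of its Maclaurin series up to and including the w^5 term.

-61*w^5/120 + 2*w^4/3 - 5*w^3/6 + w^2 - w + 1

Write 1/(1+u) = 1 - u + u^2 - u^3 + ... and substitute the series for u.
h(0) = 1
h′(0) = -1
h′′(0) = 2
h′′′(0) = -5
h^(4)(0) = 16
h^(5)(0) = -61
The Taylor polynomial is Σ h^(k)(0)/k! · w^k.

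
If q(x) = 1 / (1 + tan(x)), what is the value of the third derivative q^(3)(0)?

Use the geometric series for the reciprocal, then substitute.
From the series, [x^3] q = -4/3; multiply by 3! = 6 to get -8.

-8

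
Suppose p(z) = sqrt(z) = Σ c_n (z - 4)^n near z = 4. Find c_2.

Differentiate repeatedly and evaluate at the center.
p(4) = 2
p′(4) = 1/4
p′′(4) = -1/32

-1/64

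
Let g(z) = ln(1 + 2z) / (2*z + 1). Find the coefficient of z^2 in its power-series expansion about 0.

-6

Expand 1/(denominator) as a geometric series and multiply by the numerator's series.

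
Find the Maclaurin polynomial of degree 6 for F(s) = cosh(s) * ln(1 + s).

Take the Cauchy product of the two expansions.
F(0) = 0
F′(0) = 1
F′′(0) = -1
F′′′(0) = 5
F^(4)(0) = -12
F^(5)(0) = 49
F^(6)(0) = -225

-5*s^6/16 + 49*s^5/120 - s^4/2 + 5*s^3/6 - s^2/2 + s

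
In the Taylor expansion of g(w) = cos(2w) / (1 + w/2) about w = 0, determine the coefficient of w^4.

11/48

Expand each factor separately, then convolve coefficients.
[w^0] = 1;  [w^1] = -1/2;  [w^2] = -7/4;  [w^3] = 7/8;  [w^4] = 11/48.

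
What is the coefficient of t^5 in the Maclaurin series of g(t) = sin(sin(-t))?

Plug the Maclaurin series of the inner function into that of the outer and collect terms.
g(0) = 0
g′(0) = -1
g′′(0) = 0
g′′′(0) = 2
g^(4)(0) = 0
g^(5)(0) = -12
So c_5 = g^(5)(0)/5! = -1/10.

-1/10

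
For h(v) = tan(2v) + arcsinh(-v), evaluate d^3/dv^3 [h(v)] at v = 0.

17

Add the two expansions coefficient-wise.
The coefficient of v^3 in the expansion is 17/6, so h′′′(0) = 3! * (17/6) = 17.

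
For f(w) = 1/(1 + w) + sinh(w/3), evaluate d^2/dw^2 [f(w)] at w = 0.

2

Add the two expansions coefficient-wise.
The coefficient of w^2 in the expansion is 1, so f′′(0) = 2! * (1) = 2.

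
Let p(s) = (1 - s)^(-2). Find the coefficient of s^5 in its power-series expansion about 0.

6

p(0) = 1
p′(0) = 2
p′′(0) = 6
p′′′(0) = 24
p^(4)(0) = 120
p^(5)(0) = 720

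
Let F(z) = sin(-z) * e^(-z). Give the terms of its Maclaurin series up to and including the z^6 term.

-z^6/90 + z^5/30 - z^3/3 + z^2 - z

Take the Cauchy product of the two expansions.
[z^0] = 0;  [z^1] = -1;  [z^2] = 1;  [z^3] = -1/3;  [z^4] = 0;  [z^5] = 1/30;  [z^6] = -1/90.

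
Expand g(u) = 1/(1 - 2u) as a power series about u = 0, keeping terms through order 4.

16*u^4 + 8*u^3 + 4*u^2 + 2*u + 1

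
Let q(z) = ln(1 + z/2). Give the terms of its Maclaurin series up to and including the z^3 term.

z^3/24 - z^2/8 + z/2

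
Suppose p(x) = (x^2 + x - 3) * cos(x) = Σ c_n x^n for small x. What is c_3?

-1/2

Shift and add copies of the series according to the polynomial's terms.
p(0) = -3
p′(0) = 1
p′′(0) = 5
p′′′(0) = -3
Then c_k = p^(k)(0)/k! gives each Taylor coefficient.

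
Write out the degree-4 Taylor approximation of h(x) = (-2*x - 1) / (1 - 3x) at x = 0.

-135*x^4 - 45*x^3 - 15*x^2 - 5*x - 1

Multiply each power in the prefactor through the base expansion.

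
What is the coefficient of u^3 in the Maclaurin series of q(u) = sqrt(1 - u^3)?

Use the known series and substitute for the argument.
[u^0] = 1;  [u^1] = 0;  [u^2] = 0;  [u^3] = -1/2.

-1/2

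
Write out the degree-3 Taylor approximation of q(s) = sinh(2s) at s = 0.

4*s^3/3 + 2*s

Compute the successive derivatives at the expansion point and divide by k!.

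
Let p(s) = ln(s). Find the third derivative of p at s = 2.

1/4

Use the known series and substitute for the argument.
The coefficient of (s - 2)^3 in the expansion is 1/24, so p′′′(2) = 3! * (1/24) = 1/4.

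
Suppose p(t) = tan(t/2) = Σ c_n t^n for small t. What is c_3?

1/24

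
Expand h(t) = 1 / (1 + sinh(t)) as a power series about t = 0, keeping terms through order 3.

-7*t^3/6 + t^2 - t + 1

Write 1/(1+u) = 1 - u + u^2 - u^3 + ... and substitute the series for u.
h(0) = 1
h′(0) = -1
h′′(0) = 2
h′′′(0) = -7
Dividing each by k! gives the coefficients c_0, ..., c_3.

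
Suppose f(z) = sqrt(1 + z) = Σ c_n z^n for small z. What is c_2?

f(0) = 1
f′(0) = 1/2
f′′(0) = -1/4

-1/8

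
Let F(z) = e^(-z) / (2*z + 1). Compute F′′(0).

13

Multiply the numerator's expansion by the denominator's geometric series.
The coefficient of z^2 in the expansion is 13/2, so F′′(0) = 2! * (13/2) = 13.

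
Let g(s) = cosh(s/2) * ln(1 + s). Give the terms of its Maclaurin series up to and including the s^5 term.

469*s^5/1920 - 5*s^4/16 + 11*s^3/24 - s^2/2 + s

Write out both Maclaurin series and multiply, keeping only the needed powers.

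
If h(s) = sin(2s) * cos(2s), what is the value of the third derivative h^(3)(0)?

-32

Multiply the two series term by term and collect like powers.
From the series, [s^3] h = -16/3; multiply by 3! = 6 to get -32.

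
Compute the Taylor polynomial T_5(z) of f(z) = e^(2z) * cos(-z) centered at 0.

-19*z^5/60 - 7*z^4/24 + z^3/3 + 3*z^2/2 + 2*z + 1

Expand each factor separately, then convolve coefficients.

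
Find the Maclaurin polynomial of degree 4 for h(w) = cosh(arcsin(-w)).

5*w^4/24 + w^2/2 + 1

Let u equal the inner series; expand the outer function in u and truncate.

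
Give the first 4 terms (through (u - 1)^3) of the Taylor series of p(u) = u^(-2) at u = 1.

p(1) = 1
p′(1) = -2
p′′(1) = 6
p′′′(1) = -24
Dividing each by k! gives the coefficients c_0, ..., c_3.

-4*(u - 1)^3 + 3*(u - 1)^2 - 2*(u - 1) + 1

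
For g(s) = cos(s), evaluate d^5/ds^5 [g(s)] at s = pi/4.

The coefficient of (s - pi/4)^5 in the expansion is -sqrt(2)/240, so g^(5)(pi/4) = 5! * (-sqrt(2)/240) = -sqrt(2)/2.

-sqrt(2)/2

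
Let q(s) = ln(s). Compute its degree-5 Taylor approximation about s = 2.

q(2) = ln(2)
q′(2) = 1/2
q′′(2) = -1/4
q′′′(2) = 1/4
q^(4)(2) = -3/8
q^(5)(2) = 3/4

(s - 2)^5/160 - (s - 2)^4/64 + (s - 2)^3/24 - (s - 2)^2/8 + (s - 2)/2 + ln(2)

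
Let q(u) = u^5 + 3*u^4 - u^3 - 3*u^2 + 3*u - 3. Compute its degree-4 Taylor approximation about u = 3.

18*(u - 3)^4 + 125*(u - 3)^3 + 420*(u - 3)^2 + 687*(u - 3) + 438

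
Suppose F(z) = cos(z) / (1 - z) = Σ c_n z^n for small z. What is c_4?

13/24

Multiply the two series term by term and collect like powers.
F(0) = 1
F′(0) = 1
F′′(0) = 1
F′′′(0) = 3
F^(4)(0) = 13
Dividing each by k! gives the coefficients c_0, ..., c_4.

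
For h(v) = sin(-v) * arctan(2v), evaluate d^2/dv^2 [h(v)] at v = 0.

Take the Cauchy product of the two expansions.
From the series, [v^2] h = -2; multiply by 2! = 2 to get -4.

-4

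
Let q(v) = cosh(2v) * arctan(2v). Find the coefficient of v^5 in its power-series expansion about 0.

Write out both Maclaurin series and multiply, keeping only the needed powers.
q(0) = 0
q′(0) = 2
q′′(0) = 0
q′′′(0) = 8
q^(4)(0) = 0
q^(5)(0) = 288
So c_5 = q^(5)(0)/5! = 12/5.

12/5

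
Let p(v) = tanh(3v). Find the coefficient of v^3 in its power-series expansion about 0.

-9

p(0) = 0
p′(0) = 3
p′′(0) = 0
p′′′(0) = -54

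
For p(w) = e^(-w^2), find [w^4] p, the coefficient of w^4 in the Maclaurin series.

1/2

p(0) = 1
p′(0) = 0
p′′(0) = -2
p′′′(0) = 0
p^(4)(0) = 12
So c_4 = p^(4)(0)/4! = 1/2.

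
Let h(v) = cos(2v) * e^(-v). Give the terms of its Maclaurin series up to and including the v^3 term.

11*v^3/6 - 3*v^2/2 - v + 1

Take the Cauchy product of the two expansions.
h(0) = 1
h′(0) = -1
h′′(0) = -3
h′′′(0) = 11
Dividing each by k! gives the coefficients c_0, ..., c_3.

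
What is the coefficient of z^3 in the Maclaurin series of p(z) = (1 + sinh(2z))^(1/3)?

76/81

Let u equal the inner series; expand the outer function in u and truncate.
p(0) = 1
p′(0) = 2/3
p′′(0) = -8/9
p′′′(0) = 152/27
The Taylor polynomial is Σ p^(k)(0)/k! · z^k.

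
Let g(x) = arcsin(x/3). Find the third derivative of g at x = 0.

1/27

From the series, [x^3] g = 1/162; multiply by 3! = 6 to get 1/27.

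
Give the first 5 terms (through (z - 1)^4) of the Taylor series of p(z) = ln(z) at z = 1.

Compute the successive derivatives at the expansion point and divide by k!.
p(1) = 0
p′(1) = 1
p′′(1) = -1
p′′′(1) = 2
p^(4)(1) = -6

-(z - 1)^4/4 + (z - 1)^3/3 - (z - 1)^2/2 + (z - 1)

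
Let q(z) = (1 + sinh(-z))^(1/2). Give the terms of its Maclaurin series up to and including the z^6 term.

-2401*z^6/46080 - 241*z^5/3840 - 31*z^4/384 - 7*z^3/48 - z^2/8 - z/2 + 1

Let u equal the inner series; expand the outer function in u and truncate.
q(0) = 1
q′(0) = -1/2
q′′(0) = -1/4
q′′′(0) = -7/8
q^(4)(0) = -31/16
q^(5)(0) = -241/32
q^(6)(0) = -2401/64
Dividing each by k! gives the coefficients c_0, ..., c_6.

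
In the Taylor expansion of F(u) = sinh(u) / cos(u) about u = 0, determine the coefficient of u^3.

Invert the denominator's series and multiply.
[u^0] = 0;  [u^1] = 1;  [u^2] = 0;  [u^3] = 2/3.
So c_3 = F′′′(0)/3! = 2/3.

2/3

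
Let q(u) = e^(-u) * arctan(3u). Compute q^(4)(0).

204

Write out both Maclaurin series and multiply, keeping only the needed powers.
The coefficient of u^4 in the expansion is 17/2, so q^(4)(0) = 4! * (17/2) = 204.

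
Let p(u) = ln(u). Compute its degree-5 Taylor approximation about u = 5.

(u - 5)^5/15625 - (u - 5)^4/2500 + (u - 5)^3/375 - (u - 5)^2/50 + (u - 5)/5 + ln(5)

Use the known series and substitute for the argument.
[(u - 5)^0] = ln(5);  [(u - 5)^1] = 1/5;  [(u - 5)^2] = -1/50;  [(u - 5)^3] = 1/375;  [(u - 5)^4] = -1/2500;  [(u - 5)^5] = 1/15625.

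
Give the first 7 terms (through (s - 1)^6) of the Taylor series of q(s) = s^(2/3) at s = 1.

-91*(s - 1)^6/6561 + 14*(s - 1)^5/729 - 7*(s - 1)^4/243 + 4*(s - 1)^3/81 - (s - 1)^2/9 + 2*(s - 1)/3 + 1

q(1) = 1
q′(1) = 2/3
q′′(1) = -2/9
q′′′(1) = 8/27
q^(4)(1) = -56/81
q^(5)(1) = 560/243
q^(6)(1) = -7280/729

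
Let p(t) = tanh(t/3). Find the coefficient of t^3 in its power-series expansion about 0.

-1/81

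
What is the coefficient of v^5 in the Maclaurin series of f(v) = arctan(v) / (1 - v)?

13/15

Multiply the numerator's expansion by the denominator's geometric series.
f(0) = 0
f′(0) = 1
f′′(0) = 2
f′′′(0) = 4
f^(4)(0) = 16
f^(5)(0) = 104
So c_5 = f^(5)(0)/5! = 13/15.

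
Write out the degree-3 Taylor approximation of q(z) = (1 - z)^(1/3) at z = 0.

q(0) = 1
q′(0) = -1/3
q′′(0) = -2/9
q′′′(0) = -10/27
The Taylor polynomial is Σ q^(k)(0)/k! · z^k.

-5*z^3/81 - z^2/9 - z/3 + 1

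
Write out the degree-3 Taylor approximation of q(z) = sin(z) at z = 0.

-z^3/6 + z

q(0) = 0
q′(0) = 1
q′′(0) = 0
q′′′(0) = -1
The Taylor polynomial is Σ q^(k)(0)/k! · z^k.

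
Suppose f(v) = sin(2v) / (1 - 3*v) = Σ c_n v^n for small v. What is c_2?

Use 1/(1 - r) = Σ r^k on the denominator, then take the Cauchy product.
[v^0] = 0;  [v^1] = 2;  [v^2] = 6.

6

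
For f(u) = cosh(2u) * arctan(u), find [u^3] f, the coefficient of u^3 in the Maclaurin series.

5/3

Expand each factor separately, then convolve coefficients.
f(0) = 0
f′(0) = 1
f′′(0) = 0
f′′′(0) = 10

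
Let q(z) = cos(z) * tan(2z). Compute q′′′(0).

10

Multiply the two series term by term and collect like powers.
From the series, [z^3] q = 5/3; multiply by 3! = 6 to get 10.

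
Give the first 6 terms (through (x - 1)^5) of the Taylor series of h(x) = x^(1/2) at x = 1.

7*(x - 1)^5/256 - 5*(x - 1)^4/128 + (x - 1)^3/16 - (x - 1)^2/8 + (x - 1)/2 + 1

h(1) = 1
h′(1) = 1/2
h′′(1) = -1/4
h′′′(1) = 3/8
h^(4)(1) = -15/16
h^(5)(1) = 105/32
The Taylor polynomial is Σ h^(k)(1)/k! · (x - 1)^k.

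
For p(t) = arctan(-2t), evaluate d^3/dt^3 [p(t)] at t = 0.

The coefficient of t^3 in the expansion is 8/3, so p′′′(0) = 3! * (8/3) = 16.

16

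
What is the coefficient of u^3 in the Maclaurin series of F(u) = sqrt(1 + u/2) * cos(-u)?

Write out both Maclaurin series and multiply, keeping only the needed powers.
F(0) = 1
F′(0) = 1/4
F′′(0) = -17/16
F′′′(0) = -45/64
Then c_k = F^(k)(0)/k! gives each Taylor coefficient.

-15/128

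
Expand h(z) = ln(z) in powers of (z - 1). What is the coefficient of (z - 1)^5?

Apply the Taylor formula c_k = f^(k)(a)/k!.
h(1) = 0
h′(1) = 1
h′′(1) = -1
h′′′(1) = 2
h^(4)(1) = -6
h^(5)(1) = 24

1/5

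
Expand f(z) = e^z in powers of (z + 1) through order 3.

(z + 1)^3*e^(-1)/6 + (z + 1)^2*e^(-1)/2 + (z + 1)*e^(-1) + e^(-1)

Use the known series and substitute for the argument.
f(-1) = e^(-1)
f′(-1) = e^(-1)
f′′(-1) = e^(-1)
f′′′(-1) = e^(-1)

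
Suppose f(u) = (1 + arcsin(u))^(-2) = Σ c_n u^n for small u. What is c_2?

3

Plug the Maclaurin series of the inner function into that of the outer and collect terms.
f(0) = 1
f′(0) = -2
f′′(0) = 6
Then c_k = f^(k)(0)/k! gives each Taylor coefficient.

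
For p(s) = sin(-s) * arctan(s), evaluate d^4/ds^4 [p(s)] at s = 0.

Multiply the two series term by term and collect like powers.
From the series, [s^4] p = 1/2; multiply by 4! = 24 to get 12.

12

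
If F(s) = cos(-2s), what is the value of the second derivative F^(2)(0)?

From the series, [s^2] F = -2; multiply by 2! = 2 to get -4.

-4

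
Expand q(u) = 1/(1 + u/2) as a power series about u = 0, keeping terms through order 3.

-u^3/8 + u^2/4 - u/2 + 1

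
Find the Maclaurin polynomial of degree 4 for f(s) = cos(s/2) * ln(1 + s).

-3*s^4/16 + 5*s^3/24 - s^2/2 + s

Expand each factor separately, then convolve coefficients.
[s^0] = 0;  [s^1] = 1;  [s^2] = -1/2;  [s^3] = 5/24;  [s^4] = -3/16.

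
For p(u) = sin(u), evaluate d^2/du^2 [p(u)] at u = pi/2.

The coefficient of (u - pi/2)^2 in the expansion is -1/2, so p′′(pi/2) = 2! * (-1/2) = -1.

-1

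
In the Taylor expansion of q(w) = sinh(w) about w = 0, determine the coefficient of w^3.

q(0) = 0
q′(0) = 1
q′′(0) = 0
q′′′(0) = 1
Then c_k = q^(k)(0)/k! gives each Taylor coefficient.

1/6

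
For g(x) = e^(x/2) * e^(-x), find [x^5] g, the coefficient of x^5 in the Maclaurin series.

-1/3840

Expand each factor separately, then convolve coefficients.
g(0) = 1
g′(0) = -1/2
g′′(0) = 1/4
g′′′(0) = -1/8
g^(4)(0) = 1/16
g^(5)(0) = -1/32
So c_5 = g^(5)(0)/5! = -1/3840.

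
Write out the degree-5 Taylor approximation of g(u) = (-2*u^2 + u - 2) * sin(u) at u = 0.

Multiply each power in the prefactor through the base expansion.
g(0) = 0
g′(0) = -2
g′′(0) = 2
g′′′(0) = -10
g^(4)(0) = -4
g^(5)(0) = 38

19*u^5/60 - u^4/6 - 5*u^3/3 + u^2 - 2*u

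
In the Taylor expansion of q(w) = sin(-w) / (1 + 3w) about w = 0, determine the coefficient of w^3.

-53/6

Multiply the two series term by term and collect like powers.
q(0) = 0
q′(0) = -1
q′′(0) = 6
q′′′(0) = -53
Dividing each by k! gives the coefficients c_0, ..., c_3.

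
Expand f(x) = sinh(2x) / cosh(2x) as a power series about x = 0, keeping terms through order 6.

Invert the denominator's series and multiply.
f(0) = 0
f′(0) = 2
f′′(0) = 0
f′′′(0) = -16
f^(4)(0) = 0
f^(5)(0) = 512
f^(6)(0) = 0
Dividing each by k! gives the coefficients c_0, ..., c_6.

64*x^5/15 - 8*x^3/3 + 2*x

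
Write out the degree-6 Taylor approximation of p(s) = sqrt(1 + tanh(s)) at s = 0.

Plug the Maclaurin series of the inner function into that of the outer and collect terms.
[s^0] = 1;  [s^1] = 1/2;  [s^2] = -1/8;  [s^3] = -5/48;  [s^4] = 17/384;  [s^5] = 121/3840;  [s^6] = -721/46080.

-721*s^6/46080 + 121*s^5/3840 + 17*s^4/384 - 5*s^3/48 - s^2/8 + s/2 + 1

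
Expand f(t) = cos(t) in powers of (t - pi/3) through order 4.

f(pi/3) = 1/2
f′(pi/3) = -sqrt(3)/2
f′′(pi/3) = -1/2
f′′′(pi/3) = sqrt(3)/2
f^(4)(pi/3) = 1/2

(t - pi/3)^4/48 + sqrt(3)*(t - pi/3)^3/12 - (t - pi/3)^2/4 - sqrt(3)*(t - pi/3)/2 + 1/2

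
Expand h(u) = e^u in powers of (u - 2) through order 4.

[(u - 2)^0] = e^(2);  [(u - 2)^1] = e^(2);  [(u - 2)^2] = e^(2)/2;  [(u - 2)^3] = e^(2)/6;  [(u - 2)^4] = e^(2)/24.

(u - 2)^4*e^(2)/24 + (u - 2)^3*e^(2)/6 + (u - 2)^2*e^(2)/2 + (u - 2)*e^(2) + e^(2)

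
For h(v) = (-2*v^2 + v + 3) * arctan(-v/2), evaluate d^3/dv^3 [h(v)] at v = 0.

27/4

Distribute the polynomial across the series and collect like powers.
The coefficient of v^3 in the expansion is 9/8, so h′′′(0) = 3! * (9/8) = 27/4.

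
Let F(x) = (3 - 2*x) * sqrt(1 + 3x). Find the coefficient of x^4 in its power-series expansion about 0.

Multiply each power in the prefactor through the base expansion.
F(0) = 3
F′(0) = 5/2
F′′(0) = -51/4
F′′′(0) = 351/8
F^(4)(0) = -4941/16
So c_4 = F^(4)(0)/4! = -1647/128.

-1647/128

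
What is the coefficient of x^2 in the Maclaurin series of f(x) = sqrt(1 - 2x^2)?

f(0) = 1
f′(0) = 0
f′′(0) = -2

-1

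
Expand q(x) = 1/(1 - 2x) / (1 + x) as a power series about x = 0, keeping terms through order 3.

5*x^3 + 3*x^2 + x + 1

Take the Cauchy product of the two expansions.
[x^0] = 1;  [x^1] = 1;  [x^2] = 3;  [x^3] = 5.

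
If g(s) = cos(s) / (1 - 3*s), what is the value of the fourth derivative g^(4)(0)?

1837

Expand 1/(denominator) as a geometric series and multiply by the numerator's series.
From the series, [s^4] g = 1837/24; multiply by 4! = 24 to get 1837.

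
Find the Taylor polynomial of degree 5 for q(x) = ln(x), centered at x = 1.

q(1) = 0
q′(1) = 1
q′′(1) = -1
q′′′(1) = 2
q^(4)(1) = -6
q^(5)(1) = 24
Dividing each by k! gives the coefficients c_0, ..., c_5.

(x - 1)^5/5 - (x - 1)^4/4 + (x - 1)^3/3 - (x - 1)^2/2 + (x - 1)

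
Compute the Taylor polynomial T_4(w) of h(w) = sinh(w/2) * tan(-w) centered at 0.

Multiply the two series term by term and collect like powers.
h(0) = 0
h′(0) = 0
h′′(0) = -1
h′′′(0) = 0
h^(4)(0) = -9/2

-3*w^4/16 - w^2/2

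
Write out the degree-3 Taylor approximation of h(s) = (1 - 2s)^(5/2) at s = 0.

-5*s^3/2 + 15*s^2/2 - 5*s + 1

h(0) = 1
h′(0) = -5
h′′(0) = 15
h′′′(0) = -15
Dividing each by k! gives the coefficients c_0, ..., c_3.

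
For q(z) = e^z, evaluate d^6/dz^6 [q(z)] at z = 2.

e^(2)

From the series, [(z - 2)^6] q = e^(2)/720; multiply by 6! = 720 to get e^(2).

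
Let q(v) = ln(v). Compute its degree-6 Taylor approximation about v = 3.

-(v - 3)^6/4374 + (v - 3)^5/1215 - (v - 3)^4/324 + (v - 3)^3/81 - (v - 3)^2/18 + (v - 3)/3 + ln(3)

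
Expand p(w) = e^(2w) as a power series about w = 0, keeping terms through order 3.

Compute the successive derivatives at the expansion point and divide by k!.
[w^0] = 1;  [w^1] = 2;  [w^2] = 2;  [w^3] = 4/3.

4*w^3/3 + 2*w^2 + 2*w + 1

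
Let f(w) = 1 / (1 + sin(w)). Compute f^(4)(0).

16

Expand as Σ (-1)^k u^k with u equal to the inner function's series.
The coefficient of w^4 in the expansion is 2/3, so f^(4)(0) = 4! * (2/3) = 16.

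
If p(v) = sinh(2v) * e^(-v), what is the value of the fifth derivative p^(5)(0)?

Write out both Maclaurin series and multiply, keeping only the needed powers.
From the series, [v^5] p = 61/60; multiply by 5! = 120 to get 122.

122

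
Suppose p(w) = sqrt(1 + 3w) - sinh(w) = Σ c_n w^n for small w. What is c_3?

Expand each term separately and add.
p(0) = 1
p′(0) = 1/2
p′′(0) = -9/4
p′′′(0) = 73/8
So c_3 = p′′′(0)/3! = 73/48.

73/48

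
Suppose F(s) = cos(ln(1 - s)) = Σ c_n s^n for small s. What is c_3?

Plug the Maclaurin series of the inner function into that of the outer and collect terms.
[s^0] = 1;  [s^1] = 0;  [s^2] = -1/2;  [s^3] = -1/2.

-1/2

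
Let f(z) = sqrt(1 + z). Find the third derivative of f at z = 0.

3/8

The coefficient of z^3 in the expansion is 1/16, so f′′′(0) = 3! * (1/16) = 3/8.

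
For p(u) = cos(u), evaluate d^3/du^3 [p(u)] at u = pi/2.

1

From the series, [(u - pi/2)^3] p = 1/6; multiply by 3! = 6 to get 1.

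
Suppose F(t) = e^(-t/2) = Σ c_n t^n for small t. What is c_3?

-1/48

F(0) = 1
F′(0) = -1/2
F′′(0) = 1/4
F′′′(0) = -1/8
Then c_k = F^(k)(0)/k! gives each Taylor coefficient.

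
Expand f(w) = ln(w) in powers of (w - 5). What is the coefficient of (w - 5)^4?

[(w - 5)^0] = ln(5);  [(w - 5)^1] = 1/5;  [(w - 5)^2] = -1/50;  [(w - 5)^3] = 1/375;  [(w - 5)^4] = -1/2500.
So c_4 = f^(4)(5)/4! = -1/2500.

-1/2500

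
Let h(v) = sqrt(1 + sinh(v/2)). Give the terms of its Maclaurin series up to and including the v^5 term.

241*v^5/122880 - 31*v^4/6144 + 7*v^3/384 - v^2/32 + v/4 + 1

Compose series: expand the inner function first, then feed it into the outer expansion.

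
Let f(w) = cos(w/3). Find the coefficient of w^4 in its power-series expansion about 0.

1/1944

c_4 = f^(4)(0)/4! = 1/1944.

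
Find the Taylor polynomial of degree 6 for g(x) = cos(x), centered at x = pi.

(x - pi)^6/720 - (x - pi)^4/24 + (x - pi)^2/2 - 1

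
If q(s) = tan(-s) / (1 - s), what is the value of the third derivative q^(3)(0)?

Write out both Maclaurin series and multiply, keeping only the needed powers.
The coefficient of s^3 in the expansion is -4/3, so q′′′(0) = 3! * (-4/3) = -8.

-8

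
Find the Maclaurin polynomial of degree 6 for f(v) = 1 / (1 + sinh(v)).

Write 1/(1+u) = 1 - u + u^2 - u^3 + ... and substitute the series for u.
[v^0] = 1;  [v^1] = -1;  [v^2] = 1;  [v^3] = -7/6;  [v^4] = 4/3;  [v^5] = -181/120;  [v^6] = 77/45.

77*v^6/45 - 181*v^5/120 + 4*v^4/3 - 7*v^3/6 + v^2 - v + 1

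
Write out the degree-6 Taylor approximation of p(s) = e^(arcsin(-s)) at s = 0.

Let u equal the inner series; expand the outer function in u and truncate.
p(0) = 1
p′(0) = -1
p′′(0) = 1
p′′′(0) = -2
p^(4)(0) = 5
p^(5)(0) = -20
p^(6)(0) = 85

17*s^6/144 - s^5/6 + 5*s^4/24 - s^3/3 + s^2/2 - s + 1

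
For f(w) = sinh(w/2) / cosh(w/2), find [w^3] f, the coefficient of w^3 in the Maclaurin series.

Invert the denominator's series and multiply.

-1/24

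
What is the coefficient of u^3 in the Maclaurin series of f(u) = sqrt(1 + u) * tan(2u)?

Multiply the two series term by term and collect like powers.
f(0) = 0
f′(0) = 2
f′′(0) = 2
f′′′(0) = 29/2
Dividing each by k! gives the coefficients c_0, ..., c_3.

29/12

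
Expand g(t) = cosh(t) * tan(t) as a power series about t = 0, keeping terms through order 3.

Multiply the two series term by term and collect like powers.
[t^0] = 0;  [t^1] = 1;  [t^2] = 0;  [t^3] = 5/6.

5*t^3/6 + t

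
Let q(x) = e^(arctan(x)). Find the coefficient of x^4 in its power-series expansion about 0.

-7/24

Plug the Maclaurin series of the inner function into that of the outer and collect terms.
So c_4 = q^(4)(0)/4! = -7/24.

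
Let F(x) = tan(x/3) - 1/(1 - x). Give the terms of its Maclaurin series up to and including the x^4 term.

-x^4 - 80*x^3/81 - x^2 - 2*x/3 - 1

Combine the two series term by term.
F(0) = -1
F′(0) = -2/3
F′′(0) = -2
F′′′(0) = -160/27
F^(4)(0) = -24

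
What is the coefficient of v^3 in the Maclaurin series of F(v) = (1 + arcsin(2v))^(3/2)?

Let u equal the inner series; expand the outer function in u and truncate.
F(0) = 1
F′(0) = 3
F′′(0) = 3
F′′′(0) = 9
Then c_k = F^(k)(0)/k! gives each Taylor coefficient.

3/2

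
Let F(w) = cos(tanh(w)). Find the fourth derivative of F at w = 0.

9

Plug the Maclaurin series of the inner function into that of the outer and collect terms.
The coefficient of w^4 in the expansion is 3/8, so F^(4)(0) = 4! * (3/8) = 9.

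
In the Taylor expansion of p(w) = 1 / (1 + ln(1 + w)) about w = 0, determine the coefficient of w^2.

3/2

Expand as Σ (-1)^k u^k with u equal to the inner function's series.
[w^0] = 1;  [w^1] = -1;  [w^2] = 3/2.
So c_2 = p′′(0)/2! = 3/2.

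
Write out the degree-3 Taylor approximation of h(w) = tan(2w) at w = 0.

8*w^3/3 + 2*w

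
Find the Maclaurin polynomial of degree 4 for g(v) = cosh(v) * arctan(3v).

Multiply the two series term by term and collect like powers.
g(0) = 0
g′(0) = 3
g′′(0) = 0
g′′′(0) = -45
g^(4)(0) = 0

-15*v^3/2 + 3*v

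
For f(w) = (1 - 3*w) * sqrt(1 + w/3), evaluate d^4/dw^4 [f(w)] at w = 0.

-77/432

Multiply each power in the prefactor through the base expansion.
From the series, [w^4] f = -77/10368; multiply by 4! = 24 to get -77/432.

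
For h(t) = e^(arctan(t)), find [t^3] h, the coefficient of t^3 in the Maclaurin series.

Plug the Maclaurin series of the inner function into that of the outer and collect terms.

-1/6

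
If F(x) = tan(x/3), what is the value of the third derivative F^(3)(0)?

2/27

The coefficient of x^3 in the expansion is 1/81, so F′′′(0) = 3! * (1/81) = 2/27.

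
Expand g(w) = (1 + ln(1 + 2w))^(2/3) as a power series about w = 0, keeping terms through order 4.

Plug the Maclaurin series of the inner function into that of the outer and collect terms.
g(0) = 1
g′(0) = 4/3
g′′(0) = -32/9
g′′′(0) = 496/27
g^(4)(0) = -11552/81
Then c_k = g^(k)(0)/k! gives each Taylor coefficient.

-1444*w^4/243 + 248*w^3/81 - 16*w^2/9 + 4*w/3 + 1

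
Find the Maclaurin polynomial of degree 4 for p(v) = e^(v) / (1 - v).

65*v^4/24 + 8*v^3/3 + 5*v^2/2 + 2*v + 1

Write out both Maclaurin series and multiply, keeping only the needed powers.
p(0) = 1
p′(0) = 2
p′′(0) = 5
p′′′(0) = 16
p^(4)(0) = 65
Dividing each by k! gives the coefficients c_0, ..., c_4.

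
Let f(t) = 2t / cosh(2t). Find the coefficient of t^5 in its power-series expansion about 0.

Divide the numerator series by the denominator series (power-series long division).
[t^0] = 0;  [t^1] = 2;  [t^2] = 0;  [t^3] = -4;  [t^4] = 0;  [t^5] = 20/3.
So c_5 = f^(5)(0)/5! = 20/3.

20/3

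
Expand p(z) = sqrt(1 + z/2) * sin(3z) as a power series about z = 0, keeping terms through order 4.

-141*z^4/128 - 147*z^3/32 + 3*z^2/4 + 3*z

Take the Cauchy product of the two expansions.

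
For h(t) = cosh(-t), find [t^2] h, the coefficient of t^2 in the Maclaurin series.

Use the known series and substitute for the argument.
h(0) = 1
h′(0) = 0
h′′(0) = 1

1/2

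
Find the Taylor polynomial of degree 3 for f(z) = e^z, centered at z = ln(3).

(z - ln(3))^3/2 + 3*(z - ln(3))^2/2 + 3*(z - ln(3)) + 3

Apply the Taylor formula c_k = f^(k)(a)/k!.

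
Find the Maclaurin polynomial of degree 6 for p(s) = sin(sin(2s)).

Let u equal the inner series; expand the outer function in u and truncate.
[s^0] = 0;  [s^1] = 2;  [s^2] = 0;  [s^3] = -8/3;  [s^4] = 0;  [s^5] = 16/5;  [s^6] = 0.

16*s^5/5 - 8*s^3/3 + 2*s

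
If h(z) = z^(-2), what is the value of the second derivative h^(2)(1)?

6

The coefficient of (z - 1)^2 in the expansion is 3, so h′′(1) = 2! * (3) = 6.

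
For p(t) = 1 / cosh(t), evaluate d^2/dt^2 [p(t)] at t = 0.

Invert the denominator's series and multiply.
The coefficient of t^2 in the expansion is -1/2, so p′′(0) = 2! * (-1/2) = -1.

-1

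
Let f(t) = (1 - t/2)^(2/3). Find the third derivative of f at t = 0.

-1/27

Use the known series and substitute for the argument.
The coefficient of t^3 in the expansion is -1/162, so f′′′(0) = 3! * (-1/162) = -1/27.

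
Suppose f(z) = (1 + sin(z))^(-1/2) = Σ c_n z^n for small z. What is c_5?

Compose series: expand the inner function first, then feed it into the outer expansion.
f(0) = 1
f′(0) = -1/2
f′′(0) = 3/4
f′′′(0) = -11/8
f^(4)(0) = 57/16
f^(5)(0) = -361/32

-361/3840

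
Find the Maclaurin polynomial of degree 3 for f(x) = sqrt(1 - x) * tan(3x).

Write out both Maclaurin series and multiply, keeping only the needed powers.
f(0) = 0
f′(0) = 3
f′′(0) = -3
f′′′(0) = 207/4

69*x^3/8 - 3*x^2/2 + 3*x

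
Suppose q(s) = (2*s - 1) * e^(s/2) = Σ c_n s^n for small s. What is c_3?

11/48

Multiply each power in the prefactor through the base expansion.
q(0) = -1
q′(0) = 3/2
q′′(0) = 7/4
q′′′(0) = 11/8
The Taylor polynomial is Σ q^(k)(0)/k! · s^k.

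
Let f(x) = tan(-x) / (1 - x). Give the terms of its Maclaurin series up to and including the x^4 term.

Multiply the two series term by term and collect like powers.
f(0) = 0
f′(0) = -1
f′′(0) = -2
f′′′(0) = -8
f^(4)(0) = -32

-4*x^4/3 - 4*x^3/3 - x^2 - x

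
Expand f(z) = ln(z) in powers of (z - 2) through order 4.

[(z - 2)^0] = ln(2);  [(z - 2)^1] = 1/2;  [(z - 2)^2] = -1/8;  [(z - 2)^3] = 1/24;  [(z - 2)^4] = -1/64.

-(z - 2)^4/64 + (z - 2)^3/24 - (z - 2)^2/8 + (z - 2)/2 + ln(2)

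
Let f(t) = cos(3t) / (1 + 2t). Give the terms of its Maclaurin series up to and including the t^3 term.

Multiply the two series term by term and collect like powers.

t^3 - t^2/2 - 2*t + 1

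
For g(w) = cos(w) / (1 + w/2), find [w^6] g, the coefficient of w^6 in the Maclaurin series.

-19/2880

Multiply the two series term by term and collect like powers.
[w^0] = 1;  [w^1] = -1/2;  [w^2] = -1/4;  [w^3] = 1/8;  [w^4] = -1/48;  [w^5] = 1/96;  [w^6] = -19/2880.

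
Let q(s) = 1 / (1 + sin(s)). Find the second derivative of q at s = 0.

Expand as Σ (-1)^k u^k with u equal to the inner function's series.
The coefficient of s^2 in the expansion is 1, so q′′(0) = 2! * (1) = 2.

2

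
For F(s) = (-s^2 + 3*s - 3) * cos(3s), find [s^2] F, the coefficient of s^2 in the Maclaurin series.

25/2

Multiply each power in the prefactor through the base expansion.
F(0) = -3
F′(0) = 3
F′′(0) = 25
So c_2 = F′′(0)/2! = 25/2.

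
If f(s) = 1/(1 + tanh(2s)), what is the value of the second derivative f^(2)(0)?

8

Let u equal the inner series; expand the outer function in u and truncate.
From the series, [s^2] f = 4; multiply by 2! = 2 to get 8.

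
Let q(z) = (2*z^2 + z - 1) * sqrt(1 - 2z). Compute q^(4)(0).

Shift and add copies of the series according to the polynomial's terms.
From the series, [z^4] q = -7/8; multiply by 4! = 24 to get -21.

-21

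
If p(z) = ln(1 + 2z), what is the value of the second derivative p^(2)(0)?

Differentiate repeatedly and evaluate at the center.
From the series, [z^2] p = -2; multiply by 2! = 2 to get -4.

-4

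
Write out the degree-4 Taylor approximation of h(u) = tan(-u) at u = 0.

-u^3/3 - u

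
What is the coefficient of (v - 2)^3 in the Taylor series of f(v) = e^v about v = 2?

f(2) = e^(2)
f′(2) = e^(2)
f′′(2) = e^(2)
f′′′(2) = e^(2)
Then c_k = f^(k)(2)/k! gives each Taylor coefficient.

e^(2)/6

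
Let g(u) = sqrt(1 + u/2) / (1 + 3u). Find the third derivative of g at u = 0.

Write out both Maclaurin series and multiply, keeping only the needed powers.
The coefficient of u^3 in the expansion is -3155/128, so g′′′(0) = 3! * (-3155/128) = -9465/64.

-9465/64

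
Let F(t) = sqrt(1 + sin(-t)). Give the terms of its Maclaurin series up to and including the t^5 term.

-t^5/3840 + t^4/384 + t^3/48 - t^2/8 - t/2 + 1

Compose series: expand the inner function first, then feed it into the outer expansion.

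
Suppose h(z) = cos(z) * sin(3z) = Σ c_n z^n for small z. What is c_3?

-6

Write out both Maclaurin series and multiply, keeping only the needed powers.
So c_3 = h′′′(0)/3! = -6.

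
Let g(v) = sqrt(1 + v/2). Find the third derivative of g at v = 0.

3/64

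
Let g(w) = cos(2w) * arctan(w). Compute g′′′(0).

Take the Cauchy product of the two expansions.
The coefficient of w^3 in the expansion is -7/3, so g′′′(0) = 3! * (-7/3) = -14.

-14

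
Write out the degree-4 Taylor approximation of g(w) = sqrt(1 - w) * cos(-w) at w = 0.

25*w^4/384 + 3*w^3/16 - 5*w^2/8 - w/2 + 1

Take the Cauchy product of the two expansions.
g(0) = 1
g′(0) = -1/2
g′′(0) = -5/4
g′′′(0) = 9/8
g^(4)(0) = 25/16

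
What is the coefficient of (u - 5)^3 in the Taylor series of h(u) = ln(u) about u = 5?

1/375

h(5) = ln(5)
h′(5) = 1/5
h′′(5) = -1/25
h′′′(5) = 2/125
Then c_k = h^(k)(5)/k! gives each Taylor coefficient.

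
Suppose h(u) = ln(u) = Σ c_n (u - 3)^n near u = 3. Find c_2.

-1/18

c_2 = h′′(3)/2! = -1/18.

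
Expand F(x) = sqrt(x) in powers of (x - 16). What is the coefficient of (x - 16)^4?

F(16) = 4
F′(16) = 1/8
F′′(16) = -1/256
F′′′(16) = 3/8192
F^(4)(16) = -15/262144
Dividing each by k! gives the coefficients c_0, ..., c_4.

-5/2097152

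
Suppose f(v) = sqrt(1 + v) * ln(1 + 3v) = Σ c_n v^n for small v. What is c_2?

-3

Take the Cauchy product of the two expansions.
f(0) = 0
f′(0) = 3
f′′(0) = -6
So c_2 = f′′(0)/2! = -3.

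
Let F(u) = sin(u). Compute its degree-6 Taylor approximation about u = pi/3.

-sqrt(3)*(u - pi/3)^6/1440 + (u - pi/3)^5/240 + sqrt(3)*(u - pi/3)^4/48 - (u - pi/3)^3/12 - sqrt(3)*(u - pi/3)^2/4 + (u - pi/3)/2 + sqrt(3)/2

Use the known series and substitute for the argument.
F(pi/3) = sqrt(3)/2
F′(pi/3) = 1/2
F′′(pi/3) = -sqrt(3)/2
F′′′(pi/3) = -1/2
F^(4)(pi/3) = sqrt(3)/2
F^(5)(pi/3) = 1/2
F^(6)(pi/3) = -sqrt(3)/2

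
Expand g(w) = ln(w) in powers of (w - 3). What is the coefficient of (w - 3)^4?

-1/324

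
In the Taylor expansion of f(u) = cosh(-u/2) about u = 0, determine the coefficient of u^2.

1/8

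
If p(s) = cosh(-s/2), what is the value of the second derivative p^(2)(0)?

1/4

Apply the Taylor formula c_k = f^(k)(a)/k!.
From the series, [s^2] p = 1/8; multiply by 2! = 2 to get 1/4.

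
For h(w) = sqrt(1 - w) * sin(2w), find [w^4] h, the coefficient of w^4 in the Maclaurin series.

Expand each factor separately, then convolve coefficients.
[w^0] = 0;  [w^1] = 2;  [w^2] = -1;  [w^3] = -19/12;  [w^4] = 13/24.
So c_4 = h^(4)(0)/4! = 13/24.

13/24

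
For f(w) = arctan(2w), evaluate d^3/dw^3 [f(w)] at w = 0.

The coefficient of w^3 in the expansion is -8/3, so f′′′(0) = 3! * (-8/3) = -16.

-16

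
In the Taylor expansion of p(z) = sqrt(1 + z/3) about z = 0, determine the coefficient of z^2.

Differentiate repeatedly and evaluate at the center.

-1/72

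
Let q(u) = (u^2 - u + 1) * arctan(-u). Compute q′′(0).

2

Distribute the polynomial across the series and collect like powers.
The coefficient of u^2 in the expansion is 1, so q′′(0) = 2! * (1) = 2.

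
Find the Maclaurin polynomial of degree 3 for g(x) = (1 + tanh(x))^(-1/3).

Compose series: expand the inner function first, then feed it into the outer expansion.
g(0) = 1
g′(0) = -1/3
g′′(0) = 4/9
g′′′(0) = -10/27
Dividing each by k! gives the coefficients c_0, ..., c_3.

-5*x^3/81 + 2*x^2/9 - x/3 + 1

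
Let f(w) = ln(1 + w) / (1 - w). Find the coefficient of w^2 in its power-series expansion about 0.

1/2

Use 1/(1 - r) = Σ r^k on the denominator, then take the Cauchy product.
f(0) = 0
f′(0) = 1
f′′(0) = 1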